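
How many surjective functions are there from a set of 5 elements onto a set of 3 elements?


By inclusion-exclusion on which target elements are missed, the number of surjections from an n-set onto a k-set is
surj(n, k) = sum_{j=0}^{k} (-1)^j C(k, j) (k - j)^n.
Equivalently surj(n, k) = k! * S(n, k), where S(n, k) is the Stirling number of the second kind.
For n = 5, k = 3:
S(5, 3) = 25, so
surj = 3! * 25 = 6 * 25 = 150.

150


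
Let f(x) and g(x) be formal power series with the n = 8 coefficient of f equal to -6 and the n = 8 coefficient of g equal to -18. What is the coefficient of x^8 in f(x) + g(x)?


Addition of formal power series is termwise.
The coefficient of x^8 in f + g = -6 + -18
= -24

-24


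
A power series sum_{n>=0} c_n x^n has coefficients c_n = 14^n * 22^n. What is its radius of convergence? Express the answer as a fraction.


By the root test (Cauchy-Hadamard), the radius is R = 1 / limsup_n |c_n|^(1/n).
Here |c_n|^(1/n) = (14^n * 22^n)^(1/n) = 14 * 22 = 308 for all n.
So R = 1/308 = 1/308.

1/308


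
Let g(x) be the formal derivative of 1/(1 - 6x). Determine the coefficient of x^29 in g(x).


Differentiate termwise: d/dx sum_{k>=0} 6^k x^k = sum_{k>=1} k 6^k x^(k-1) = sum_{j>=0} (j+1) 6^(j+1) x^j.
Equivalently, d/dx [1/(1 - 6x)] = 6/(1 - 6x)^2.
For j = 29: 30 * 6^30 = 30 * 221073919720733357899776 = 6632217591622000736993280.

6632217591622000736993280


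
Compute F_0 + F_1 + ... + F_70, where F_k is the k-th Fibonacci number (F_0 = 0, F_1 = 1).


Use the identity sum_{k=0}^{N} F_k = F_{N+2} - 1 (which follows from F_{k+2} - F_{k+1} = F_k). Then
sum_{k=0}^{70} F_k = (F_{72} - 1) - (F_{1} - 1) = F_{72} - F_{1}.
Computing: F_{72} = 498454011879264, F_{1} = 1, so
Sum = 498454011879264 - 1 = 498454011879263.

498454011879263


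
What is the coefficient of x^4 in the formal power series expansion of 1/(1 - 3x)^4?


The general identity 1/(1 - c x)^r = sum_{k>=0} c^k C(k + r - 1, r - 1) x^k follows by substituting y = c x into 1/(1 - y)^r = sum_{k>=0} C(k + r - 1, r - 1) y^k.
For c = 3, r = 4, k = 4:
3^4 * C(7, 3) = 81 * 35 = 2835.

2835


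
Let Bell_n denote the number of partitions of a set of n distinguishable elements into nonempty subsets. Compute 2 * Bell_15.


Bell_15 can be computed from the Bell triangle or from Dobinski's identity Bell_n = (1/e) * sum_{k>=0} k^n / k!.
Computing Bell_15 = 1382958545.
Then 2 * 1382958545 = 2765917090.

2765917090


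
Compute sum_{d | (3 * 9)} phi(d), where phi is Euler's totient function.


First, 3 * 9 = 27. One classical identity is sum_{d | n} phi(d) = n (each k in [1, n] has a unique gcd with n, and among the k's with gcd(k, n) = n/d there are phi(d) of them). So the sum equals 27. We also verify directly:
Divisors of 27: 1, 3, 9, 27.
phi values: 1, 2, 6, 18.
Sum = 27.

27


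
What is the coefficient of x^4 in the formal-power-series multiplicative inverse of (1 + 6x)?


The inverse is 1/(1 + 6x). Apply the geometric identity 1/(1 - y) = sum_{k>=0} y^k with y = -6x:
1/(1 + 6x) = sum_{k>=0} (-6)^k x^k.
So the coefficient of x^4 is (-6)^4 = 1296.

1296


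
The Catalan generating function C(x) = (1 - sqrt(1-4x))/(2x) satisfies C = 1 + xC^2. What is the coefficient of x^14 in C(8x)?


Substituting x -> 8x scales the n-th coefficient by 8^n, so [x^14] C(8x) = 8^14 * C_14.
C_14 = C(2*14, 14)/(15) = 40116600/15 = 2674440.
So 8^14 * 2674440 = 4398046511104 * 2674440 = 11762311511156981760.

11762311511156981760


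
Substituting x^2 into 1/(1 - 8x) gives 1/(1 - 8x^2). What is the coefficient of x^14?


The coefficient of x^(2m) in 1/(1 - 8x^2) is 8^m.
With n = 14 = 2*7, the coefficient is 8^7 = 2097152.

2097152


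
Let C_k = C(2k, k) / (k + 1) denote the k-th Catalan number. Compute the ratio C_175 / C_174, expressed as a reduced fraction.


Using C_k = (2k)! / (k! (k+1)!), the ratio C_{k+1}/C_k simplifies to
C_{k+1}/C_k = [(2k+2)! / ((k+1)! (k+2)!)] * [k! (k+1)! / (2k)!]
 = (2k+2)(2k+1) / ((k+1)(k+2)) = 2(2k+1) / (k+2).
For k = 174: 2(2*174 + 1) / (174 + 2) = 698/176 = 349/88.

349/88


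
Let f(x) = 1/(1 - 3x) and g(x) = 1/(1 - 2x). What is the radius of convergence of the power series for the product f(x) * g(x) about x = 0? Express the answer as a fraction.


The radius of 1/(1 - 3x) is 1/3 (nearest singularity at x = 1/3), and the radius of 1/(1 - 2x) is 1/2.
The product f(x)*g(x) = 1/((1 - 3x)(1 - 2x)) has singularities at both 1/3 and 1/2, so its radius of convergence is the distance to the nearest one:
min(1/3, 1/2) = 1/3.

1/3


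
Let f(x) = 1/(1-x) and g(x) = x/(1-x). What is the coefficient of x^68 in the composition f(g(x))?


First simplify the composition: f(g(x)) = 1/(1 - x/(1-x)) = (1-x)/((1-x) - x) = (1-x)/(1-2x).
Now extract the coefficient. Write (1-x)/(1-2x) = 1/(1-2x) - x/(1-2x).
The coefficient of x^n in 1/(1-2x) is 2^n, and in x/(1-2x) is 2^(n-1) (for n >= 1).
So the coefficient of x^68 is 2^68 - 2^67 = 295147905179352825856 - 147573952589676412928 = 147573952589676412928.

147573952589676412928


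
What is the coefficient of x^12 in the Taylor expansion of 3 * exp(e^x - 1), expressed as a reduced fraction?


exp(e^x - 1) = sum_{k>=0} Bell_k x^k / k!, where Bell_k is the k-th Bell number.
So the coefficient of x^12 is 3 * Bell_12 / 12!.
Computing: Bell_12 = 4213597 and 12! = 479001600, giving
3 * 4213597/479001600 = 4213597/159667200.

4213597/159667200


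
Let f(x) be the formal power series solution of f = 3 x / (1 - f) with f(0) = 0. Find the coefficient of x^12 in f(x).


Apply Lagrange inversion: f = 3 x * phi(f) with phi(t) = 1/(1 - t), so
[x^n] f = 3^n * (1/n) [t^(n-1)] phi(t)^n = 3^n * (1/n) [t^(n-1)] (1 - t)^(-n) = 3^n * (1/n) C(2n - 2, n - 1) = 3^n * C_{n-1}.
For n = 12: C_11 = C(22, 11) / 12 = 705432/12 = 58786.
With the 3^12 = 531441 factor, the coefficient is 531441 * 58786 = 31241290626.

31241290626


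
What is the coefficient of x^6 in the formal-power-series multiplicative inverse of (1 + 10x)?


The inverse is 1/(1 + 10x). Apply the geometric identity 1/(1 - y) = sum_{k>=0} y^k with y = -10x:
1/(1 + 10x) = sum_{k>=0} (-10)^k x^k.
So the coefficient of x^6 is (-10)^6 = 1000000.

1000000


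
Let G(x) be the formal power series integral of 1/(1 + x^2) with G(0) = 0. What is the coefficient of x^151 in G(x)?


1/(1 + x^2) = sum_{j>=0} (-1)^j x^(2j). Integrating termwise with G(0) = 0:
G(x) = sum_{j>=0} (-1)^j x^(2j+1) / (2j+1) = arctan(x).
Only odd powers are nonzero. For x^151 write 151 = 2*75 + 1, giving
(-1)^75 / 151 = -1/151 = -1/151.

-1/151


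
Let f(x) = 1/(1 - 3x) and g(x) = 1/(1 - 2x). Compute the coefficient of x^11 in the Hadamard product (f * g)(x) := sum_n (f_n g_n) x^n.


f has coefficients f_k = 3^k and g has coefficients g_k = 2^k, so the Hadamard product has coefficient (f*g)_k = 3^k * 2^k = 6^k.
For k = 11: 6^11 = 362797056.

362797056


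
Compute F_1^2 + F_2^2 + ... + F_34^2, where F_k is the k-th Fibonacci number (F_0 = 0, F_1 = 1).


There is a standard identity sum_{k=0}^{N} F_k^2 = F_N * F_{N+1} (proved inductively from the telescoping relation F_k^2 = F_k F_{k+1} - F_{k-1} F_k). Then
sum_{k=1}^{34} F_k^2 = F_34 F_35 - F_0 F_1.
Computing: F_34 = 5702887, F_35 = 9227465, F_0 = 0, F_1 = 1.
Sum = 5702887 * 9227465 - 0 * 1 = 52623190191455.

52623190191455


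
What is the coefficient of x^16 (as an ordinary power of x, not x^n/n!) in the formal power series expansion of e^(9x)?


The exponential series is e^y = sum_{k>=0} y^k / k!. Substituting y = 9x gives
e^(9x) = sum_{k>=0} 9^k x^k / k!.
So the coefficient of x^n is a^n/n! with a = 9, n = 16:
9^16 / 16! = 1853020188851841/20922789888000 = 2541865828329/28700672000

2541865828329/28700672000


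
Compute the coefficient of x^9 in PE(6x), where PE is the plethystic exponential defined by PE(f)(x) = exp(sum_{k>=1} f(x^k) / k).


With f(x) = 6x, the exponent is sum_{k>=1} 6 x^k / k = 6 * (-ln(1 - x)). Exponentiating:
PE(6x) = exp(-6 ln(1 - x)) = 1/(1 - x)^6.
By the negative binomial expansion, [x^n] 1/(1 - x)^6 = C(n + 5, 5).
For n = 9: C(14, 5) = 2002.

2002


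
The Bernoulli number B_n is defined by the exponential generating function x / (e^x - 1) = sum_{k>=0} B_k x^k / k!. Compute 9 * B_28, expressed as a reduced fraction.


Bernoulli numbers can also be computed recursively via B_0 = 1 and sum_{j=0}^{m} C(m+1, j) B_j = 0 for m >= 1. Odd-index Bernoulli numbers vanish for k >= 3.
Computing B_28 = -23749461029/870, so 9 * B_28 = 9 * -23749461029/870 = -71248383087/290.

-71248383087/290


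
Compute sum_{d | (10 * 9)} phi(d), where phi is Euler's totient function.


First, 10 * 9 = 90. One classical identity is sum_{d | n} phi(d) = n (each k in [1, n] has a unique gcd with n, and among the k's with gcd(k, n) = n/d there are phi(d) of them). So the sum equals 90. We also verify directly:
Divisors of 90: 1, 2, 3, 5, 6, 9, 10, 15, 18, 30, 45, 90.
phi values: 1, 1, 2, 4, 2, 6, 4, 8, 6, 8, 24, 24.
Sum = 90.

90


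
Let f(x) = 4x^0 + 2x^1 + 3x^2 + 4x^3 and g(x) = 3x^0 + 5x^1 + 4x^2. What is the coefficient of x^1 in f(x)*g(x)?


Cauchy product at x^1:
4*5 + 2*3
= 26

26


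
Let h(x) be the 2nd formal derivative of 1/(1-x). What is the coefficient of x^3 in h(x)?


Differentiating 2 times: d^2/dx^2 [1/(1-x)] = 2!/(1-x)^3.
The expansion 1/(1-x)^3 = sum_{k>=0} C(k+2, 2) x^k, so the coefficient of x^n in 2!/(1-x)^3 is 2! * C(n+2, 2).
For n = 3: 2 * C(5, 2) = 2 * 10 = 20

20


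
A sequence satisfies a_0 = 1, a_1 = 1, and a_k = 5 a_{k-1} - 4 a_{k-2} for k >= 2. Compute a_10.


The characteristic equation is t^2 - 5 t + 4 = 0, with roots r_1 = 4 and r_2 = 1 (so c_1 = r_1 + r_2, c_2 = -r_1 r_2 as required).
One can use the closed form a_n = A r_1^n + B r_2^n, but direct iteration is more reliable:
a_0 = 1, a_1 = 1, a_2 = 1, a_3 = 1, a_4 = 1, a_5 = 1, a_6 = 1, a_7 = 1, a_8 = 1, a_9 = 1, a_10 = 1.
So a_10 = 1.

1


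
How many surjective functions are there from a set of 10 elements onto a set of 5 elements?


By inclusion-exclusion on which target elements are missed, the number of surjections from an n-set onto a k-set is
surj(n, k) = sum_{j=0}^{k} (-1)^j C(k, j) (k - j)^n.
Equivalently surj(n, k) = k! * S(n, k), where S(n, k) is the Stirling number of the second kind.
For n = 10, k = 5:
S(10, 5) = 42525, so
surj = 5! * 42525 = 120 * 42525 = 5103000.

5103000


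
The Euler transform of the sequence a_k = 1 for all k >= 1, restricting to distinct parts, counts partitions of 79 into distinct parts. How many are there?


Partitions of 79 into distinct parts can be computed via generating function.
Product (1+x)(1+x^2)(1+x^3)...
The coefficient of x^79 = 70488

70488


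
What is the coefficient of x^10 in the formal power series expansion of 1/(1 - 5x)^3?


The general identity 1/(1 - c x)^r = sum_{k>=0} c^k C(k + r - 1, r - 1) x^k follows by substituting y = c x into 1/(1 - y)^r = sum_{k>=0} C(k + r - 1, r - 1) y^k.
For c = 5, r = 3, k = 10:
5^10 * C(12, 2) = 9765625 * 66 = 644531250.

644531250


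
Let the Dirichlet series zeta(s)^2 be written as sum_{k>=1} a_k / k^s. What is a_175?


The Dirichlet convolution of the constant function 1 with itself gives (1 * 1)(k) = sum_{d | k} 1 = d(k), the number of positive divisors of k.
Since zeta(s) = sum_{k>=1} 1/k^s, we have zeta(s)^2 = sum_{k>=1} d(k)/k^s, so a_k = d(k).
For k = 175: the divisors are 1, 5, 7, 25, 35, 175.
Count = 6.

6


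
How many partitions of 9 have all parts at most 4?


Using the generating function (1-x)^(-1)(1-x^2)^(-1)...(1-x^4)^(-1),
the coefficient of x^9 counts these restricted partitions.
Result = 18

18


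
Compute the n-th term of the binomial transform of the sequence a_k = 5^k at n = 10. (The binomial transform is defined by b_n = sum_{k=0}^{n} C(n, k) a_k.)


With a_k = 5^k, b_n = sum_{k=0}^{n} C(n, k) 5^k = (1 + 5)^n by the binomial theorem.
For n = 10: (1 + 5)^10 = 6^10 = 60466176.

60466176


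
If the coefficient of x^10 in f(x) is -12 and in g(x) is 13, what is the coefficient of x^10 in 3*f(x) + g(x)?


Scalar multiplication scales coefficients: 3 * -12 = -36.
Then add the g coefficient: -36 + 13
= -23

-23


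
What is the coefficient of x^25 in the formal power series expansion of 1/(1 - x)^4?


The negative binomial / multiset identity is
1/(1 - x)^r = sum_{k>=0} C(k + r - 1, r - 1) x^k.
Here r = 4 and k = 25, so the coefficient is
C(25 + 3, 3) = C(28, 3)
= 3276

3276


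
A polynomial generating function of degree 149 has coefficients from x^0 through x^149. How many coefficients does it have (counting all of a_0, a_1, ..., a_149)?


A polynomial of degree 149 takes the form a_0 + a_1 x + ... + a_149 x^149.
The number of coefficients is 149 + 1 = 150.

150


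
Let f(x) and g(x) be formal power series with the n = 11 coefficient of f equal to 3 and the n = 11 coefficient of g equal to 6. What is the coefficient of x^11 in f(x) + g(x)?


Addition of formal power series is termwise.
The coefficient of x^11 in f + g = 3 + 6
= 9

9


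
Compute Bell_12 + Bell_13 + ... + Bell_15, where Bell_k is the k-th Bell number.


Recall Bell_k counts set partitions of a k-set (with Bell_0 = 1 by convention).
Bell_12 through Bell_15: 4213597, 27644437, 190899322, 1382958545
Sum = 4213597 + 27644437 + 190899322 + 1382958545 = 1605715901.

1605715901


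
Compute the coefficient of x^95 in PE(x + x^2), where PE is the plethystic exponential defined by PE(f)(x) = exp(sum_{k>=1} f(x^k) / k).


With f(x) = x + x^2, the exponent is sum_{k>=1} (x^k + x^(2k)) / k = -ln(1 - x) - ln(1 - x^2). Exponentiating:
PE(x + x^2) = 1 / ((1 - x)(1 - x^2)).
This is the generating function for partitions of n into parts of size 1 or 2. The number of 2's can be any j in 0..47, and the rest are 1's, so
[x^95] = floor(95/2) + 1 = 48.

48


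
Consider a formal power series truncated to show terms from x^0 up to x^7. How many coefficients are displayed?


From x^0 to x^7 inclusive, the count is 7 - 0 + 1 = 8.

8


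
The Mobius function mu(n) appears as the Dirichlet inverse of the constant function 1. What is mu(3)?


3 = 3 (all distinct primes).
mu(3) = (-1)^1 = -1

-1


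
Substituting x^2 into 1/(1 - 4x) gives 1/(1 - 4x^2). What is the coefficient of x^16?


The coefficient of x^(2m) in 1/(1 - 4x^2) is 4^m.
With n = 16 = 2*8, the coefficient is 4^8 = 65536.

65536


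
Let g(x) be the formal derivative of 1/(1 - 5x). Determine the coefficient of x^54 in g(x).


Differentiate termwise: d/dx sum_{k>=0} 5^k x^k = sum_{k>=1} k 5^k x^(k-1) = sum_{j>=0} (j+1) 5^(j+1) x^j.
Equivalently, d/dx [1/(1 - 5x)] = 5/(1 - 5x)^2.
For j = 54: 55 * 5^55 = 55 * 277555756156289135105907917022705078125 = 15265566588595902430824935436248779296875.

15265566588595902430824935436248779296875


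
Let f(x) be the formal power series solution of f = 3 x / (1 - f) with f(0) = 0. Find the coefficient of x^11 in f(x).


Apply Lagrange inversion: f = 3 x * phi(f) with phi(t) = 1/(1 - t), so
[x^n] f = 3^n * (1/n) [t^(n-1)] phi(t)^n = 3^n * (1/n) [t^(n-1)] (1 - t)^(-n) = 3^n * (1/n) C(2n - 2, n - 1) = 3^n * C_{n-1}.
For n = 11: C_10 = C(20, 10) / 11 = 184756/11 = 16796.
With the 3^11 = 177147 factor, the coefficient is 177147 * 16796 = 2975361012.

2975361012


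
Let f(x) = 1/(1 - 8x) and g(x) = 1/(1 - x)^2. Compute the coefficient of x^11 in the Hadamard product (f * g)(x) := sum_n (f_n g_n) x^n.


f has coefficients f_k = 8^k. For g = 1/(1 - x)^2 the coefficient is g_k = C(k + 1, 1) = k + 1. The Hadamard coefficient is (f * g)_k = 8^k * (k + 1).
For k = 11: 8^11 * 12 = 8589934592 * 12 = 103079215104.

103079215104


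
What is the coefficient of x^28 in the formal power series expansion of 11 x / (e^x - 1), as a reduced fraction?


The exponential generating function for Bernoulli numbers is
x / (e^x - 1) = sum_{k>=0} B_k x^k / k!.
So the coefficient of x^28 in 11 x / (e^x - 1) is 11 B_28 / 28!.
Computing: B_28 = -23749461029/870, 28! = 304888344611713860501504000000, giving
11 * -23749461029/870 / 304888344611713860501504000000 = -3392780147/3444842335223260501770240000000.

-3392780147/3444842335223260501770240000000


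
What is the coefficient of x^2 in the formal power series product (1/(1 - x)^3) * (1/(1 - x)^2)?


Combine the factors: (1/(1 - x)^3) * (1/(1 - x)^2) = 1/(1 - x)^5.
Then use 1/(1 - x)^r = sum_{k>=0} C(k + r - 1, r - 1) x^k with r = 5 and k = 2:
C(6, 4) = 15.

15


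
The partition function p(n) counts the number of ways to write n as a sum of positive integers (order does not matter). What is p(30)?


Using the generating function prod_{k>=1} 1/(1-x^k), we compute p(30).
By dynamic programming over parts 1 through 30:
p(30) = 5604

5604


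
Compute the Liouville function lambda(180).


The Liouville function is lambda(k) = (-1)^Omega(k), where Omega(k) counts the prime factors of k with multiplicity.
Factoring: 180 = 2 * 2 * 3 * 3 * 5, so Omega(180) = 5.
lambda(180) = (-1)^5 = -1.

-1


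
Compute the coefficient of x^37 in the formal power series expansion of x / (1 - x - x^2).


Let f(x) = sum_{k>=0} a_k x^k. Multiplying f(x) * (1 - x - x^2) = x and matching coefficients gives a_0 = 0, a_1 = 1, and a_k = a_{k-1} + a_{k-2} for k >= 2. These are the Fibonacci numbers F_k.
Iterating from F_0 = 0, F_1 = 1:
F_0=0, F_1=1, F_2=1, F_3=2, F_4=3, F_5=5, F_6=8, F_7=13, F_8=21, F_9=34, ...
F_37 = 24157817.

24157817


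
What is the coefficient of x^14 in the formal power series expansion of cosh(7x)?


The Maclaurin series is cosh(t) = sum_{m>=0} t^(2m) / (2m)!, so substituting t = 7x, only even powers of x are nonzero, with coefficient of x^(2m) equal to 7^(2m) / (2m)!.
For x^14 the coefficient is 7^14/14! = 678223072849/87178291200 = 13841287201/1779148800.

13841287201/1779148800


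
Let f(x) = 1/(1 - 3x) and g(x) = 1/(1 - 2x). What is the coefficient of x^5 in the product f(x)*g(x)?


The coefficient of x^n in f*g is the Cauchy product: sum_{k=0}^{n} a^k * b^(n-k).
With a=3, b=2, n=5:
sum_{k=0}^{5} 3^k * 2^(5-k)
= 665

665


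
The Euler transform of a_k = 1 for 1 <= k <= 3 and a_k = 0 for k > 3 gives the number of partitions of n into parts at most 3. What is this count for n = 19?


Partitions of 19 into parts at most 3:
Using generating function (1-x)^(-1)(1-x^2)^(-1)(1-x^3)^(-1),
the coefficient of x^19 = 40

40


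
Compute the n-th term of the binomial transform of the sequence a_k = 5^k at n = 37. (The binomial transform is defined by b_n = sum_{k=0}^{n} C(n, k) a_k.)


With a_k = 5^k, b_n = sum_{k=0}^{n} C(n, k) 5^k = (1 + 5)^n by the binomial theorem.
For n = 37: (1 + 5)^37 = 6^37 = 61886548790943213277031694336.

61886548790943213277031694336


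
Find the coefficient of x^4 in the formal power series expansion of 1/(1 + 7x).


Write 1/(1 + c x) = 1/(1 - (-c) x) and apply the geometric-series identity
1/(1 - y) = sum_{k>=0} y^k to get 1/(1 + c x) = sum_{k>=0} (-c)^k x^k.
So the coefficient of x^k is (-c)^k = (-1)^k * c^k.
Here c = 7 and k = 4:
(-7)^4 = 1 * 2401 = 2401

2401


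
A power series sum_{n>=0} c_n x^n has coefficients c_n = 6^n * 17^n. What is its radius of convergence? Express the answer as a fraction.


By the root test (Cauchy-Hadamard), the radius is R = 1 / limsup_n |c_n|^(1/n).
Here |c_n|^(1/n) = (6^n * 17^n)^(1/n) = 6 * 17 = 102 for all n.
So R = 1/102 = 1/102.

1/102


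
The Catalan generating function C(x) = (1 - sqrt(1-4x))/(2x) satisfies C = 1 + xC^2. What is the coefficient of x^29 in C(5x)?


Substituting x -> 5x scales the n-th coefficient by 5^n, so [x^29] C(5x) = 5^29 * C_29.
C_29 = C(2*29, 29)/(30) = 30067266499541040/30 = 1002242216651368.
So 5^29 * 1002242216651368 = 186264514923095703125 * 1002242216651368 = 186682160320015251636505126953125000.

186682160320015251636505126953125000


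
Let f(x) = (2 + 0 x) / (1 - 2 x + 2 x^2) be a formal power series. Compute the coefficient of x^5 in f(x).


Write f(x) = sum_{k>=0} a_k x^k. Multiplying both sides by 1 - 2 x + 2 x^2 gives
(1 - 2 x + 2 x^2) sum_{k>=0} a_k x^k = 2 + 0 x.
Matching coefficients:
 x^0: a_0 = 2
 x^1: a_1 - 2 a_0 = 0  =>  a_1 = 2*2 + 0 = 4
 x^k (k >= 2): a_k = 2 a_{k-1} - 2 a_{k-2}.
Iterating: a_2 = 4, a_3 = 0, a_4 = -8, a_5 = -16.
So the coefficient of x^5 is -16.

-16


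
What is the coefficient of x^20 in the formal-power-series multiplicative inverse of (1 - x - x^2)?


Let the inverse be f(x) = sum_{k>=0} a_k x^k. From f(x) * (1 - x - x^2) = 1 and matching coefficients:
 x^0: a_0 = 1.
 x^1: a_1 - a_0 = 0, so a_1 = 1.
 x^k (k >= 2): a_k - a_{k-1} - a_{k-2} = 0, i.e. a_k = a_{k-1} + a_{k-2}.
This is the Fibonacci-type recurrence shifted so that a_0 = a_1 = 1.
Iterating: a_0=1, a_1=1, a_2=2, a_3=3, a_4=5, a_5=8, a_6=13, a_7=21, a_8=34, a_9=55, ...
a_20 = 10946.

10946


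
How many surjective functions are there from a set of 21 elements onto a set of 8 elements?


By inclusion-exclusion on which target elements are missed, the number of surjections from an n-set onto a k-set is
surj(n, k) = sum_{j=0}^{k} (-1)^j C(k, j) (k - j)^n.
Equivalently surj(n, k) = k! * S(n, k), where S(n, k) is the Stirling number of the second kind.
For n = 21, k = 8:
S(21, 8) = 132511015347084, so
surj = 8! * 132511015347084 = 40320 * 132511015347084 = 5342844138794426880.

5342844138794426880


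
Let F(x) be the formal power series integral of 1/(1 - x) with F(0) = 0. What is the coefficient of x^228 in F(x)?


1/(1 - x) = sum_{k>=0} x^k. Integrating termwise and using F(0) = 0 gives
F(x) = sum_{k>=0} x^(k+1) / (k+1) = sum_{m>=1} x^m / m = -ln(1 - x).
So the coefficient of x^228 is 1/228 = 1/228.

1/228


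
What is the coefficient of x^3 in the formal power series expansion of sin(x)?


The Maclaurin series is sin(t) = sum_{k>=0} (-1)^k t^(2k+1) / (2k+1)!, so substituting t = x, only odd powers of x are nonzero, with coefficient of x^(2k+1) equal to (-1)^k / (2k+1)!.
Write 3 = 2*1 + 1, giving the coefficient (-1)^1 / 3! = -1/6 = -1/6.

-1/6


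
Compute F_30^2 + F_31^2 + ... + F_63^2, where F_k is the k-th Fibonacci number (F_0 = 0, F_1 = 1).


There is a standard identity sum_{k=0}^{N} F_k^2 = F_N * F_{N+1} (proved inductively from the telescoping relation F_k^2 = F_k F_{k+1} - F_{k-1} F_k). Then
sum_{k=30}^{63} F_k^2 = F_63 F_64 - F_29 F_30.
Computing: F_63 = 6557470319842, F_64 = 10610209857723, F_29 = 514229, F_30 = 832040.
Sum = 6557470319842 * 10610209857723 - 514229 * 832040 = 69576136229313154264742606.

69576136229313154264742606


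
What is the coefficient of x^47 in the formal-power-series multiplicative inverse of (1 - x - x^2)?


Let the inverse be f(x) = sum_{k>=0} a_k x^k. From f(x) * (1 - x - x^2) = 1 and matching coefficients:
 x^0: a_0 = 1.
 x^1: a_1 - a_0 = 0, so a_1 = 1.
 x^k (k >= 2): a_k - a_{k-1} - a_{k-2} = 0, i.e. a_k = a_{k-1} + a_{k-2}.
This is the Fibonacci-type recurrence shifted so that a_0 = a_1 = 1.
Iterating: a_0=1, a_1=1, a_2=2, a_3=3, a_4=5, a_5=8, a_6=13, a_7=21, a_8=34, a_9=55, ...
a_47 = 4807526976.

4807526976


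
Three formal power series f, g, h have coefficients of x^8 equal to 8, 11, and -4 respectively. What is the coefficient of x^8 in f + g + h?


Series addition is componentwise:
8 + 11 + -4
= 15

15


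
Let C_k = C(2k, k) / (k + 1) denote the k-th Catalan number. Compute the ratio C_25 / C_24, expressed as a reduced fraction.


Using C_k = (2k)! / (k! (k+1)!), the ratio C_{k+1}/C_k simplifies to
C_{k+1}/C_k = [(2k+2)! / ((k+1)! (k+2)!)] * [k! (k+1)! / (2k)!]
 = (2k+2)(2k+1) / ((k+1)(k+2)) = 2(2k+1) / (k+2).
For k = 24: 2(2*24 + 1) / (24 + 2) = 98/26 = 49/13.

49/13


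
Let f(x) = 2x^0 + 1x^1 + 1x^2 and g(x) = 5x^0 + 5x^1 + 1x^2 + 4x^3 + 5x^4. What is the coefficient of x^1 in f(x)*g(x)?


Cauchy product at x^1:
2*5 + 1*5
= 15

15


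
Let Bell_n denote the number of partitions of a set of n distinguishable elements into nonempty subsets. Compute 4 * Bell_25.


Bell_25 can be computed from the Bell triangle or from Dobinski's identity Bell_n = (1/e) * sum_{k>=0} k^n / k!.
Computing Bell_25 = 4638590332229999353.
Then 4 * 4638590332229999353 = 18554361328919997412.

18554361328919997412


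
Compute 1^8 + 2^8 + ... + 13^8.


This power sum has a closed form given by Faulhaber's formula
sum_{k=1}^{m} k^p = (1 / (p + 1)) * sum_{j=0}^{p} C(p + 1, j) B_j m^(p + 1 - j),
but for small m direct computation is fastest:
1 + 256 + 6561 + 65536 + 390625 + 1679616 + 5764801 + 16777216 + 43046721 + 100000000 + 214358881 + 429981696 + 815730721 = 1627802631.

1627802631


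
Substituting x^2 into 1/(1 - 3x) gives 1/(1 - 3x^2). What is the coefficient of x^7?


Since 1/(1 - 3x^2) only has even powers of x,
the coefficient of x^7 (odd) is 0.

0


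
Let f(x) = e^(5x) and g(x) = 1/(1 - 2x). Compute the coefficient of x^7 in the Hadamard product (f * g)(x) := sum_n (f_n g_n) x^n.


Expanding: f_k = 5^k/k! (from e^(5x)) and g_k = 2^k (from 1/(1 - 2x)). So the Hadamard coefficient (f * g)_k = 5^k 2^k / k! = (10)^k / k!.
For k = 7: 10^7/7! = 10000000/5040 = 125000/63.

125000/63


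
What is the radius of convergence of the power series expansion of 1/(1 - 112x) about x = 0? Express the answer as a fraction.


Expanding 1/(1 - 112x) = sum_{k>=0} 112^k x^k, the series converges when |112x| < 1, i.e., |x| < 1/112.
So the radius of convergence is 1/112 = 1/112.

1/112


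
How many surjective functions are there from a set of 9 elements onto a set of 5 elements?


By inclusion-exclusion on which target elements are missed, the number of surjections from an n-set onto a k-set is
surj(n, k) = sum_{j=0}^{k} (-1)^j C(k, j) (k - j)^n.
Equivalently surj(n, k) = k! * S(n, k), where S(n, k) is the Stirling number of the second kind.
For n = 9, k = 5:
S(9, 5) = 6951, so
surj = 5! * 6951 = 120 * 6951 = 834120.

834120


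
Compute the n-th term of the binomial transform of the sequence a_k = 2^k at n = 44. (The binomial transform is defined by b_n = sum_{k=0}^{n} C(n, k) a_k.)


With a_k = 2^k, b_n = sum_{k=0}^{n} C(n, k) 2^k = (1 + 2)^n by the binomial theorem.
For n = 44: (1 + 2)^44 = 3^44 = 984770902183611232881.

984770902183611232881


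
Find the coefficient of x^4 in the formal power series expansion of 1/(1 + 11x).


Write 1/(1 + c x) = 1/(1 - (-c) x) and apply the geometric-series identity
1/(1 - y) = sum_{k>=0} y^k to get 1/(1 + c x) = sum_{k>=0} (-c)^k x^k.
So the coefficient of x^k is (-c)^k = (-1)^k * c^k.
Here c = 11 and k = 4:
(-11)^4 = 1 * 14641 = 14641

14641


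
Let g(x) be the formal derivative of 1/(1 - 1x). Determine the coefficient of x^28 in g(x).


Differentiate termwise: d/dx sum_{k>=0} 1^k x^k = sum_{k>=1} k 1^k x^(k-1) = sum_{j>=0} (j+1) 1^(j+1) x^j.
Equivalently, d/dx [1/(1 - 1x)] = 1/(1 - 1x)^2.
For j = 28: 29 * 1^29 = 29 * 1 = 29.

29


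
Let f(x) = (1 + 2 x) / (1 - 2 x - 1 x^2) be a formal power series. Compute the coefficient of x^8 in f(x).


Write f(x) = sum_{k>=0} a_k x^k. Multiplying both sides by 1 - 2 x - 1 x^2 gives
(1 - 2 x - 1 x^2) sum_{k>=0} a_k x^k = 1 + 2 x.
Matching coefficients:
 x^0: a_0 = 1
 x^1: a_1 - 2 a_0 = 2  =>  a_1 = 2*1 + 2 = 4
 x^k (k >= 2): a_k = 2 a_{k-1} + 1 a_{k-2}.
Iterating: a_2 = 9, a_3 = 22, a_4 = 53, a_5 = 128, a_6 = 309, a_7 = 746, a_8 = 1801.
So the coefficient of x^8 is 1801.

1801


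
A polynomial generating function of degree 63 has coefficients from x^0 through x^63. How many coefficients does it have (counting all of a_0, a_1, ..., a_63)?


A polynomial of degree 63 takes the form a_0 + a_1 x + ... + a_63 x^63.
The number of coefficients is 63 + 1 = 64.

64


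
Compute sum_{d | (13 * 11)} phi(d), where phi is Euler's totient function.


First, 13 * 11 = 143. One classical identity is sum_{d | n} phi(d) = n (each k in [1, n] has a unique gcd with n, and among the k's with gcd(k, n) = n/d there are phi(d) of them). So the sum equals 143. We also verify directly:
Divisors of 143: 1, 11, 13, 143.
phi values: 1, 10, 12, 120.
Sum = 143.

143


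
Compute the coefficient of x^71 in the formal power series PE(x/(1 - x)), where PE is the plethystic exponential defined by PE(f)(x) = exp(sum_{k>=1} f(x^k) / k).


For f(x) = x/(1 - x) we have
sum_{k>=1} f(x^k) / k = sum_{k>=1} (1/k) * x^k / (1 - x^k) = sum_{k, m >= 1} x^(k m) / k,
which after exponentiating simplifies to
PE(x/(1 - x)) = prod_{k>=1} 1 / (1 - x^k).
This is the generating function for the partition function p(n), so the coefficient of x^71 is p(71).
Computing p(71) by dynamic programming over parts 1, 2, ..., 71: p(71) = 4697205.

4697205


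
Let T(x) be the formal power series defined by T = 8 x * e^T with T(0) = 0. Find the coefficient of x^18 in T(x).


Apply the Lagrange inversion formula: if T = 8 x * phi(T) with phi(t) = e^t, then
[x^n] T = 8^n * (1/n) [t^(n-1)] phi(t)^n = 8^n * (1/n) [t^(n-1)] e^(n t) = 8^n * (1/n) * n^(n-1) / (n-1)! = 8^n * n^(n-1) / n!.
When c = 1 this is the Cayley count of rooted labeled trees on n vertices, divided by n!.
For n = 18: 8^18 * 18^17 / 18! = 18014398509481984 * 2185911559738696531968/6402373705728000 = 91580367978306252441724649472/14889875.

91580367978306252441724649472/14889875


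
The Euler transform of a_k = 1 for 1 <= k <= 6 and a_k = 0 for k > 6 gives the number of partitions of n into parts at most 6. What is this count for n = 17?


Partitions of 17 into parts at most 6:
Using generating function (1-x)^(-1)(1-x^2)^(-1)...(1-x^6)^(-1),
the coefficient of x^17 = 163

163


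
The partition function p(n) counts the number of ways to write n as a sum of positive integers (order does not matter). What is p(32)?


Using the generating function prod_{k>=1} 1/(1-x^k), we compute p(32).
By dynamic programming over parts 1 through 32:
p(32) = 8349

8349


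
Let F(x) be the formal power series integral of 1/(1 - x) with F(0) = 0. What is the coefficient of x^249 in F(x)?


1/(1 - x) = sum_{k>=0} x^k. Integrating termwise and using F(0) = 0 gives
F(x) = sum_{k>=0} x^(k+1) / (k+1) = sum_{m>=1} x^m / m = -ln(1 - x).
So the coefficient of x^249 is 1/249 = 1/249.

1/249


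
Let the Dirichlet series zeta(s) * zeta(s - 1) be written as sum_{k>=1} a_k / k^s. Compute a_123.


Convolution gives a_k = sum_{d | k} d * 1 = sum_{d | k} d = sigma(k), the sum of positive divisors of k.
For k = 123, the divisors are 1, 3, 41, 123, so
sigma(123) = 1 + 3 + 41 + 123 = 168.

168


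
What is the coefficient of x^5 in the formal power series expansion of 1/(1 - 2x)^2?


The general identity 1/(1 - c x)^r = sum_{k>=0} c^k C(k + r - 1, r - 1) x^k follows by substituting y = c x into 1/(1 - y)^r = sum_{k>=0} C(k + r - 1, r - 1) y^k.
For c = 2, r = 2, k = 5:
2^5 * C(6, 1) = 32 * 6 = 192.

192


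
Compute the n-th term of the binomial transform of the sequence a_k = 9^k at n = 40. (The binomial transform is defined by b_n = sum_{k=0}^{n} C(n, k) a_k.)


With a_k = 9^k, b_n = sum_{k=0}^{n} C(n, k) 9^k = (1 + 9)^n by the binomial theorem.
For n = 40: (1 + 9)^40 = 10^40 = 10000000000000000000000000000000000000000.

10000000000000000000000000000000000000000


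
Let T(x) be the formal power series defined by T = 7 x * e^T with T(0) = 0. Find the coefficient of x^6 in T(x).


Apply the Lagrange inversion formula: if T = 7 x * phi(T) with phi(t) = e^t, then
[x^n] T = 7^n * (1/n) [t^(n-1)] phi(t)^n = 7^n * (1/n) [t^(n-1)] e^(n t) = 7^n * (1/n) * n^(n-1) / (n-1)! = 7^n * n^(n-1) / n!.
When c = 1 this is the Cayley count of rooted labeled trees on n vertices, divided by n!.
For n = 6: 7^6 * 6^5 / 6! = 117649 * 7776/720 = 6353046/5.

6353046/5


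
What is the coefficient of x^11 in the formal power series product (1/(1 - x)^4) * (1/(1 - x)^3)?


Combine the factors: (1/(1 - x)^4) * (1/(1 - x)^3) = 1/(1 - x)^7.
Then use 1/(1 - x)^r = sum_{k>=0} C(k + r - 1, r - 1) x^k with r = 7 and k = 11:
C(17, 6) = 12376.

12376


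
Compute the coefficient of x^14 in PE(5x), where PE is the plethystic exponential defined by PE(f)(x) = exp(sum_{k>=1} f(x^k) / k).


With f(x) = 5x, the exponent is sum_{k>=1} 5 x^k / k = 5 * (-ln(1 - x)). Exponentiating:
PE(5x) = exp(-5 ln(1 - x)) = 1/(1 - x)^5.
By the negative binomial expansion, [x^n] 1/(1 - x)^5 = C(n + 4, 4).
For n = 14: C(18, 4) = 3060.

3060


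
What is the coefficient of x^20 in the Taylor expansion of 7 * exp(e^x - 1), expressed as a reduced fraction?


exp(e^x - 1) = sum_{k>=0} Bell_k x^k / k!, where Bell_k is the k-th Bell number.
So the coefficient of x^20 is 7 * Bell_20 / 20!.
Computing: Bell_20 = 51724158235372 and 20! = 2432902008176640000, giving
7 * 51724158235372/2432902008176640000 = 1847291365549/12412765347840000.

1847291365549/12412765347840000


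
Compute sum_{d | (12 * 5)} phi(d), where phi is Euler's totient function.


First, 12 * 5 = 60. One classical identity is sum_{d | n} phi(d) = n (each k in [1, n] has a unique gcd with n, and among the k's with gcd(k, n) = n/d there are phi(d) of them). So the sum equals 60. We also verify directly:
Divisors of 60: 1, 2, 3, 4, 5, 6, 10, 12, 15, 20, 30, 60.
phi values: 1, 1, 2, 2, 4, 2, 4, 4, 8, 8, 8, 16.
Sum = 60.

60


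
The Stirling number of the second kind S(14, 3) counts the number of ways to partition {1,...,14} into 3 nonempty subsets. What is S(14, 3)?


Using the explicit formula S(n,k) = (1/k!) sum_{j=0}^{k} (-1)^(k-j) C(k,j) j^n:
S(14, 3) = 788970
Equivalently, S(n,k) is n! times the coefficient of x^n in the EGF (e^x - 1)^k / k!.

788970


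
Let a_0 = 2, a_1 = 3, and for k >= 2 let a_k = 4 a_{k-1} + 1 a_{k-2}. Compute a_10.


Iterating the recurrence forward:
a_0 = 2
a_1 = 3
a_2 = 4*3 + 1*2 = 14
a_3 = 4*14 + 1*3 = 59
a_4 = 4*59 + 1*14 = 250
a_5 = 4*250 + 1*59 = 1059
a_6 = 4*1059 + 1*250 = 4486
a_7 = 4*4486 + 1*1059 = 19003
a_8 = 4*19003 + 1*4486 = 80498
a_9 = 4*80498 + 1*19003 = 340995
a_10 = 4*340995 + 1*80498 = 1444478
So a_10 = 1444478.

1444478


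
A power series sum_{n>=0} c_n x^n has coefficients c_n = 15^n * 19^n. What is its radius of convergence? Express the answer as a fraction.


By the root test (Cauchy-Hadamard), the radius is R = 1 / limsup_n |c_n|^(1/n).
Here |c_n|^(1/n) = (15^n * 19^n)^(1/n) = 15 * 19 = 285 for all n.
So R = 1/285 = 1/285.

1/285


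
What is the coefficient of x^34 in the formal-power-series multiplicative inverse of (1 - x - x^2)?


Let the inverse be f(x) = sum_{k>=0} a_k x^k. From f(x) * (1 - x - x^2) = 1 and matching coefficients:
 x^0: a_0 = 1.
 x^1: a_1 - a_0 = 0, so a_1 = 1.
 x^k (k >= 2): a_k - a_{k-1} - a_{k-2} = 0, i.e. a_k = a_{k-1} + a_{k-2}.
This is the Fibonacci-type recurrence shifted so that a_0 = a_1 = 1.
Iterating: a_0=1, a_1=1, a_2=2, a_3=3, a_4=5, a_5=8, a_6=13, a_7=21, a_8=34, a_9=55, ...
a_34 = 9227465.

9227465


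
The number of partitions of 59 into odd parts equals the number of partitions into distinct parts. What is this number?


Computing partitions of 59 into odd parts (1, 3, 5, ...):
Using the generating function prod_{k>=0} 1/(1-x^(2k+1)),
the count is 9792

9792


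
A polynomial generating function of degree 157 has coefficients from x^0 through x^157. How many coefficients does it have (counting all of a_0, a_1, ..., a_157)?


A polynomial of degree 157 takes the form a_0 + a_1 x + ... + a_157 x^157.
The number of coefficients is 157 + 1 = 158.

158


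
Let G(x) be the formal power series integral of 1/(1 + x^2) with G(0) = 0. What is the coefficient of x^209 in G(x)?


1/(1 + x^2) = sum_{j>=0} (-1)^j x^(2j). Integrating termwise with G(0) = 0:
G(x) = sum_{j>=0} (-1)^j x^(2j+1) / (2j+1) = arctan(x).
Only odd powers are nonzero. For x^209 write 209 = 2*104 + 1, giving
(-1)^104 / 209 = 1/209 = 1/209.

1/209


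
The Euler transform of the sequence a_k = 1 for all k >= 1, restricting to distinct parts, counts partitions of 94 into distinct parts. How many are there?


Partitions of 94 into distinct parts can be computed via generating function.
Product (1+x)(1+x^2)(1+x^3)...
The coefficient of x^94 = 267968

267968


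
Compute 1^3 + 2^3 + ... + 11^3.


This power sum has a closed form given by Faulhaber's formula
sum_{k=1}^{m} k^p = (1 / (p + 1)) * sum_{j=0}^{p} C(p + 1, j) B_j m^(p + 1 - j),
but for small m direct computation is fastest:
1 + 8 + 27 + 64 + 125 + 216 + 343 + 512 + 729 + 1000 + 1331 = 4356.

4356


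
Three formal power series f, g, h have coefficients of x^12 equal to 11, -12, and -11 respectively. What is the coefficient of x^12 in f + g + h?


Series addition is componentwise:
11 + -12 + -11
= -12

-12


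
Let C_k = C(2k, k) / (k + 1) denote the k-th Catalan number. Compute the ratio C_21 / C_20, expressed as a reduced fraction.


Using C_k = (2k)! / (k! (k+1)!), the ratio C_{k+1}/C_k simplifies to
C_{k+1}/C_k = [(2k+2)! / ((k+1)! (k+2)!)] * [k! (k+1)! / (2k)!]
 = (2k+2)(2k+1) / ((k+1)(k+2)) = 2(2k+1) / (k+2).
For k = 20: 2(2*20 + 1) / (20 + 2) = 82/22 = 41/11.

41/11


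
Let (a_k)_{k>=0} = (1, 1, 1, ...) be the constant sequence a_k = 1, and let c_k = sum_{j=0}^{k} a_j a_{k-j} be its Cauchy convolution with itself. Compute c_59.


Since a_j = 1 for all j >= 0, the convolution sum becomes
c_k = sum_{j=0}^{k} 1 * 1 = 1 * (k + 1).
Equivalently, the generating function of (a_k) is 1/(1 - x) and its square is 1/(1 - x)^2 = sum_{k>=0} 1(k + 1) x^k.
For k = 59: 1 * 60 = 60.

60


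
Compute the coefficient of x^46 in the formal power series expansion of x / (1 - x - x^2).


Let f(x) = sum_{k>=0} a_k x^k. Multiplying f(x) * (1 - x - x^2) = x and matching coefficients gives a_0 = 0, a_1 = 1, and a_k = a_{k-1} + a_{k-2} for k >= 2. These are the Fibonacci numbers F_k.
Iterating from F_0 = 0, F_1 = 1:
F_0=0, F_1=1, F_2=1, F_3=2, F_4=3, F_5=5, F_6=8, F_7=13, F_8=21, F_9=34, ...
F_46 = 1836311903.

1836311903


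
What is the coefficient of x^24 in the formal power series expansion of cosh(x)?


The Maclaurin series is cosh(t) = sum_{m>=0} t^(2m) / (2m)!, so substituting t = x, only even powers of x are nonzero, with coefficient of x^(2m) equal to 1 / (2m)!.
For x^24 the coefficient is 1/24! = 1/620448401733239439360000 = 1/620448401733239439360000.

1/620448401733239439360000


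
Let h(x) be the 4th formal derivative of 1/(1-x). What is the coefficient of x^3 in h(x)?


Differentiating 4 times: d^4/dx^4 [1/(1-x)] = 4!/(1-x)^5.
The expansion 1/(1-x)^5 = sum_{k>=0} C(k+4, 4) x^k, so the coefficient of x^n in 4!/(1-x)^5 is 4! * C(n+4, 4).
For n = 3: 24 * C(7, 4) = 24 * 35 = 840

840


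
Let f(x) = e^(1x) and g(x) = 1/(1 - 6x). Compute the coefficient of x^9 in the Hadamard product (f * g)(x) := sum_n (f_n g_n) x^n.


Expanding: f_k = 1^k/k! (from e^(1x)) and g_k = 6^k (from 1/(1 - 6x)). So the Hadamard coefficient (f * g)_k = 1^k 6^k / k! = (6)^k / k!.
For k = 9: 6^9/9! = 10077696/362880 = 972/35.

972/35


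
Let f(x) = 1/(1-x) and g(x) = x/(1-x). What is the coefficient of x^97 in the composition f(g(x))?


First simplify the composition: f(g(x)) = 1/(1 - x/(1-x)) = (1-x)/((1-x) - x) = (1-x)/(1-2x).
Now extract the coefficient. Write (1-x)/(1-2x) = 1/(1-2x) - x/(1-2x).
The coefficient of x^n in 1/(1-2x) is 2^n, and in x/(1-2x) is 2^(n-1) (for n >= 1).
So the coefficient of x^97 is 2^97 - 2^96 = 158456325028528675187087900672 - 79228162514264337593543950336 = 79228162514264337593543950336.

79228162514264337593543950336


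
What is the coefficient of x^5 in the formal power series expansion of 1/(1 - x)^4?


The negative binomial / multiset identity is
1/(1 - x)^r = sum_{k>=0} C(k + r - 1, r - 1) x^k.
Here r = 4 and k = 5, so the coefficient is
C(5 + 3, 3) = C(8, 3)
= 56

56


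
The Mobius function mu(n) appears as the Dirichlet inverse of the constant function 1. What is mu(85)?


85 = 5 * 17 (all distinct primes).
mu(85) = (-1)^2 = 1

1


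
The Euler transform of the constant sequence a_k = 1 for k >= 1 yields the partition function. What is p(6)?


The Euler transform converts the sequence a_k = 1 into the number of integer partitions.
Using the recurrence or dynamic programming:
p(6) = 11

11


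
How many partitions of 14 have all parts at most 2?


Using the generating function (1-x)^(-1)(1-x^2)^(-1),
the coefficient of x^14 counts these restricted partitions.
Result = 8

8
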